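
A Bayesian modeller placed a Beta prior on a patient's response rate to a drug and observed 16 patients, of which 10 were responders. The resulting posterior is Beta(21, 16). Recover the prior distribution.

Beta(11, 10)

Under Beta–binomial conjugacy the posterior parameters are (a+s, b+f).
Subtract the data counts: 21−10=11, 16−6=10.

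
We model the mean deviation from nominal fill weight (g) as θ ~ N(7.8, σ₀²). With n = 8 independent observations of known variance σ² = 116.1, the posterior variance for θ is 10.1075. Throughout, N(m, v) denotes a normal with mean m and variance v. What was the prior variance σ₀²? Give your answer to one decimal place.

For the Normal–Normal model with known σ², precisions add: τ_n = τ₀ + n/σ².
So 1/σ₀² = 1/10.1075 − 8/116.1 = 0.098936 − 0.068906 = 0.030030.
Hence σ₀² = 1/0.030030 ≈ 33.3.

σ₀² = 33.3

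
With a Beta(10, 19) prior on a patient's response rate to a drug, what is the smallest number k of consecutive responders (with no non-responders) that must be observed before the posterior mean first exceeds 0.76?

k = 51

After k responders and 0 non-responders the posterior is Beta(10+k, 19), with mean (10+k)/(10+19+k).
Set (10+k)/(29+k) > 0.76 and solve: k > (0.76·29 − 10)/(1 − 0.76) = 50.167.
The smallest integer exceeding 50.167 is 51.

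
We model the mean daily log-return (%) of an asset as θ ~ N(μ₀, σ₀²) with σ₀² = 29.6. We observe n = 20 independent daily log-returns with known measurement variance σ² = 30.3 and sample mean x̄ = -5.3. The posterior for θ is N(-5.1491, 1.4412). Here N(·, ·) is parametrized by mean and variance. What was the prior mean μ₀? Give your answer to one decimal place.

With known observation variance, the Normal–Normal posterior has precision τ_n = τ₀ + n/σ² and mean μ_n = (τ₀μ₀ + (n/σ²)x̄)/τ_n.
Here τ₀ = 1/29.6 = 0.033784 and τ_data = 20/30.3 = 0.660066, so τ_n = 0.693850.
Rearranging for μ₀: μ₀ = (μ_n·τ_n − τ_data·x̄)/τ₀ = (-5.1491·0.693850 − 0.660066·-5.3) / 0.033784 = -0.074353/0.033784 ≈ -2.2.

μ₀ = -2.2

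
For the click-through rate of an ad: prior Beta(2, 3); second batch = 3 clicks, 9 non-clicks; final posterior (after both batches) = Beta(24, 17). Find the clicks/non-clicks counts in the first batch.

19 clicks and 5 non-clicks

Sequential conjugate updates are equivalent to a single update on the pooled data, so total successes = posterior α − prior α and total failures = posterior β − prior β.
Total across both batches: 24−2=22 clicks, 17−3=14 non-clicks.
Subtract the second batch: 22−3=19 clicks and 14−9=5 non-clicks.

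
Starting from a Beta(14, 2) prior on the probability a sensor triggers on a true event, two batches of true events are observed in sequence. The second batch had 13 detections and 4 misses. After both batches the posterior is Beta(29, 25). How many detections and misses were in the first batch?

Sequential conjugate updates are equivalent to a single update on the pooled data, so total successes = posterior α − prior α and total failures = posterior β − prior β.
Total across both batches: 29−14=15 detections, 25−2=23 misses.
Subtract the second batch: 15−13=2 detections and 23−4=19 misses.

2 detections and 19 misses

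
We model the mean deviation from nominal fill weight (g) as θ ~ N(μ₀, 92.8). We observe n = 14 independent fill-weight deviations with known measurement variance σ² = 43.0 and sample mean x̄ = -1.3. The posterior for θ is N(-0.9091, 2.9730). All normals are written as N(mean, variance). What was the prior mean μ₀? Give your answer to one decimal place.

μ₀ = 10.9

With known observation variance, the Normal–Normal posterior has precision τ_n = τ₀ + n/σ² and mean μ_n = (τ₀μ₀ + (n/σ²)x̄)/τ_n.
Here τ₀ = 1/92.8 = 0.010776 and τ_data = 14/43.0 = 0.325581, so τ_n = 0.336357.
Rearranging for μ₀: μ₀ = (μ_n·τ_n − τ_data·x̄)/τ₀ = (-0.9091·0.336357 − 0.325581·-1.3) / 0.010776 = 0.117473/0.010776 ≈ 10.9.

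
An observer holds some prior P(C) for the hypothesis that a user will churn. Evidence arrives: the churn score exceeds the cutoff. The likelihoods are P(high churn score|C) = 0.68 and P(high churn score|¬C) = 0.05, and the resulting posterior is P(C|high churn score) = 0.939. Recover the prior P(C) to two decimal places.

In odds form, posterior odds = prior odds × likelihood ratio, so prior odds = posterior odds ÷ LR.
Posterior odds = 0.939/(1−0.939) = 15.3934. LR = 0.68/0.05 = 13.6000.
Prior odds = 15.3934/13.6000 = 1.1319, so P(C) = 1.1319/(1+1.1319) ≈ 0.53.

P(C) = 0.53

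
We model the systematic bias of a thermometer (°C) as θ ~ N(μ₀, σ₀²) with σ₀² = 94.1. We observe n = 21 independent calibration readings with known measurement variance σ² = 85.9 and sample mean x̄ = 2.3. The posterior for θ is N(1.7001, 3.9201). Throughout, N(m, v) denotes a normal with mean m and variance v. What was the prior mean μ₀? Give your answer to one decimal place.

μ₀ = -12.1

With known observation variance, the Normal–Normal posterior has precision τ_n = τ₀ + n/σ² and mean μ_n = (τ₀μ₀ + (n/σ²)x̄)/τ_n.
Here τ₀ = 1/94.1 = 0.010627 and τ_data = 21/85.9 = 0.244470, so τ_n = 0.255097.
Rearranging for μ₀: μ₀ = (μ_n·τ_n − τ_data·x̄)/τ₀ = (1.7001·0.255097 − 0.244470·2.3) / 0.010627 = -0.128591/0.010627 ≈ -12.1.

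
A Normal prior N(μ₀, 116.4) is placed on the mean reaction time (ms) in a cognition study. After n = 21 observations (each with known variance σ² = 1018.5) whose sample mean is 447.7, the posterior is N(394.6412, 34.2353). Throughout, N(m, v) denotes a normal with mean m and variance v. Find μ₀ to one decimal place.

The posterior mean is a precision-weighted average: μ_n = (τ₀μ₀ + τ_data·x̄)/(τ₀+τ_data), with τ₀=1/σ₀² and τ_data=n/σ².
Here τ₀ = 1/116.4 = 0.008591 and τ_data = 21/1018.5 = 0.020619, so τ_n = 0.029210.
Rearranging for μ₀: μ₀ = (μ_n·τ_n − τ_data·x̄)/τ₀ = (394.6412·0.029210 − 0.020619·447.7) / 0.008591 = 2.296343/0.008591 ≈ 267.3.

μ₀ = 267.3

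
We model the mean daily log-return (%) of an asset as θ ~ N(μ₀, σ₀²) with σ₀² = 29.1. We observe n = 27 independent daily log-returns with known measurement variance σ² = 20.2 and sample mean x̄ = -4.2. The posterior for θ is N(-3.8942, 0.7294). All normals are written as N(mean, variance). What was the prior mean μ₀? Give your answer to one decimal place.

The posterior mean is a precision-weighted average: μ_n = (τ₀μ₀ + τ_data·x̄)/(τ₀+τ_data), with τ₀=1/σ₀² and τ_data=n/σ².
Here τ₀ = 1/29.1 = 0.034364 and τ_data = 27/20.2 = 1.336634, so τ_n = 1.370998.
Rearranging for μ₀: μ₀ = (μ_n·τ_n − τ_data·x̄)/τ₀ = (-3.8942·1.370998 − 1.336634·-4.2) / 0.034364 = 0.274922/0.034364 ≈ 8.0.

μ₀ = 8.0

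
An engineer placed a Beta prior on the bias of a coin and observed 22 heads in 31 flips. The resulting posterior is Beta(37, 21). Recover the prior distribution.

Beta(15, 12)

A Beta(α, β) prior with s successes and f failures in binomial data gives a Beta(α+s, β+f) posterior.
So α = 37 − 22 = 15 and β = 21 − 9 = 12.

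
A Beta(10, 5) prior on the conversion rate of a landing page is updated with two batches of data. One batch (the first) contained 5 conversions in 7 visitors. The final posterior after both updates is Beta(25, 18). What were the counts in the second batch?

10 conversions and 11 bounces

Sequential conjugate updates are equivalent to a single update on the pooled data, so total successes = posterior α − prior α and total failures = posterior β − prior β.
Total across both batches: 25−10=15 conversions, 18−5=13 bounces.
Subtract the first batch: 15−5=10 conversions and 13−2=11 bounces.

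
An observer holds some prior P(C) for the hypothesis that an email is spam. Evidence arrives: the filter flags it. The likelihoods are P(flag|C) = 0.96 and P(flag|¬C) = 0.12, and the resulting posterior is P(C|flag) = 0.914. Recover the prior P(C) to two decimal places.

Bayes' rule in odds form gives O(C|E) = O(C)·[P(E|C)/P(E|¬C)], hence O(C) = O(C|E)/LR.
Posterior odds = 0.914/(1−0.914) = 10.6279. LR = 0.96/0.12 = 8.0000.
Prior odds = 10.6279/8.0000 = 1.3285, so P(C) = 1.3285/(1+1.3285) ≈ 0.57.

P(C) = 0.57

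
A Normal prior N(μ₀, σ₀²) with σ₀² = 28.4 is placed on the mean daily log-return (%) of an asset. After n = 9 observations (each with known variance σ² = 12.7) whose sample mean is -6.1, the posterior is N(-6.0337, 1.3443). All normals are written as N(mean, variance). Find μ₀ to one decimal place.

μ₀ = -4.7

The posterior mean is a precision-weighted average: μ_n = (τ₀μ₀ + τ_data·x̄)/(τ₀+τ_data), with τ₀=1/σ₀² and τ_data=n/σ².
Here τ₀ = 1/28.4 = 0.035211 and τ_data = 9/12.7 = 0.708661, so τ_n = 0.743872.
Rearranging for μ₀: μ₀ = (μ_n·τ_n − τ_data·x̄)/τ₀ = (-6.0337·0.743872 − 0.708661·-6.1) / 0.035211 = -0.165468/0.035211 ≈ -4.7.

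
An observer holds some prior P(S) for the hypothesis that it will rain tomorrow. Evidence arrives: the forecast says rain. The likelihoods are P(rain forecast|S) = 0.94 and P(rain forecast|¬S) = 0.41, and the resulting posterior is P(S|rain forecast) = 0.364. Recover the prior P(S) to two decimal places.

P(S) = 0.20

In odds form, posterior odds = prior odds × likelihood ratio, so prior odds = posterior odds ÷ LR.
Posterior odds = 0.364/(1−0.364) = 0.5723. LR = 0.94/0.41 = 2.2927.
Prior odds = 0.5723/2.2927 = 0.2496, so P(S) = 0.2496/(1+0.2496) ≈ 0.20.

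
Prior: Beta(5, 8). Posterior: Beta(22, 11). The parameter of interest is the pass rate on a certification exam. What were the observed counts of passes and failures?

17 passes and 3 failures

Under Beta–binomial conjugacy the posterior parameters are (α+s, β+f).
Match parameters: s=22−5=17, f=11−8=3.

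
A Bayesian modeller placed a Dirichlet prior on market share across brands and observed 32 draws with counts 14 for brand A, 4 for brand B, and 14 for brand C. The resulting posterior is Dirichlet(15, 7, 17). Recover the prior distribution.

For a Dirichlet(α) prior with multinomial counts c, the posterior is Dirichlet(α + c) componentwise.
Subtract each count from the matching posterior parameter: 15−14=1, 7−4=3, 17−14=3.

Dirichlet(1, 3, 3)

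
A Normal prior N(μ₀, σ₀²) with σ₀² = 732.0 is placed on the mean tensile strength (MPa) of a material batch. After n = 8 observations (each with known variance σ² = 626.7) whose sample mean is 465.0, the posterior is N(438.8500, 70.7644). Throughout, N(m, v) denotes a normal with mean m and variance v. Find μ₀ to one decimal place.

μ₀ = 194.5

The posterior mean is a precision-weighted average: μ_n = (τ₀μ₀ + τ_data·x̄)/(τ₀+τ_data), with τ₀=1/σ₀² and τ_data=n/σ².
Here τ₀ = 1/732.0 = 0.001366 and τ_data = 8/626.7 = 0.012765, so τ_n = 0.014131.
Rearranging for μ₀: μ₀ = (μ_n·τ_n − τ_data·x̄)/τ₀ = (438.8500·0.014131 − 0.012765·465.0) / 0.001366 = 0.265664/0.001366 ≈ 194.5.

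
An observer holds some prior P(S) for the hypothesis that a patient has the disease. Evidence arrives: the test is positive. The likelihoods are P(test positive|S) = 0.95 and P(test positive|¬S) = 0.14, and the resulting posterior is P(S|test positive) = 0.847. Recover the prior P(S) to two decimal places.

P(S) = 0.45

In odds form, posterior odds = prior odds × likelihood ratio, so prior odds = posterior odds ÷ LR.
Posterior odds = 0.847/(1−0.847) = 5.5359. LR = 0.95/0.14 = 6.7857.
Prior odds = 5.5359/6.7857 = 0.8158, so P(S) = 0.8158/(1+0.8158) ≈ 0.45.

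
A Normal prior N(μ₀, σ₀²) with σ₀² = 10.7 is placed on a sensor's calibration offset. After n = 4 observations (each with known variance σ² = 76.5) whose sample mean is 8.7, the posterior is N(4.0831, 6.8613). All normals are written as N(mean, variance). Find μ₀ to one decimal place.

The posterior mean is a precision-weighted average: μ_n = (τ₀μ₀ + τ_data·x̄)/(τ₀+τ_data), with τ₀=1/σ₀² and τ_data=n/σ².
Here τ₀ = 1/10.7 = 0.093458 and τ_data = 4/76.5 = 0.052288, so τ_n = 0.145746.
Rearranging for μ₀: μ₀ = (μ_n·τ_n − τ_data·x̄)/τ₀ = (4.0831·0.145746 − 0.052288·8.7) / 0.093458 = 0.140190/0.093458 ≈ 1.5.

μ₀ = 1.5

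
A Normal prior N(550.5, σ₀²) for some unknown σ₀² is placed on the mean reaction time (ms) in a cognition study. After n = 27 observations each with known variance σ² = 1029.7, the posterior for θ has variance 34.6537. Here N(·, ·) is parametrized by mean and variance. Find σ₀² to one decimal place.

For the Normal–Normal model with known σ², precisions add: τ_n = τ₀ + n/σ².
So 1/σ₀² = 1/34.6537 − 27/1029.7 = 0.028857 − 0.026221 = 0.002636.
Hence σ₀² = 1/0.002636 ≈ 379.4.

σ₀² = 379.4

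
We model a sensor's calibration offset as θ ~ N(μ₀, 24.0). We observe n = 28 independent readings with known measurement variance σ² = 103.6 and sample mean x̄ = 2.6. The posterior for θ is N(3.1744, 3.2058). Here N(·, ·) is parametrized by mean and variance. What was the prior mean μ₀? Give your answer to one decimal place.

The posterior mean is a precision-weighted average: μ_n = (τ₀μ₀ + τ_data·x̄)/(τ₀+τ_data), with τ₀=1/σ₀² and τ_data=n/σ².
Here τ₀ = 1/24.0 = 0.041667 and τ_data = 28/103.6 = 0.270270, so τ_n = 0.311937.
Rearranging for μ₀: μ₀ = (μ_n·τ_n − τ_data·x̄)/τ₀ = (3.1744·0.311937 − 0.270270·2.6) / 0.041667 = 0.287511/0.041667 ≈ 6.9.

μ₀ = 6.9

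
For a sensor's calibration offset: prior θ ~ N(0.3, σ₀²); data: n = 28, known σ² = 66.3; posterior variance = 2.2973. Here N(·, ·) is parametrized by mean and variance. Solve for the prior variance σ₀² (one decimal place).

σ₀² = 77.1

Posterior precision equals prior precision plus data precision: 1/σ_n² = 1/σ₀² + n/σ².
So 1/σ₀² = 1/2.2973 − 28/66.3 = 0.435294 − 0.422323 = 0.012971.
Hence σ₀² = 1/0.012971 ≈ 77.1.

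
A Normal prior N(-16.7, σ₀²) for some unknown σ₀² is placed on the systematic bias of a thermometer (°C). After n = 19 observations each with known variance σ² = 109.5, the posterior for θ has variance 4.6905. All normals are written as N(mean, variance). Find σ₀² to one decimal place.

σ₀² = 25.2

For the Normal–Normal model with known σ², precisions add: τ_n = τ₀ + n/σ².
So 1/σ₀² = 1/4.6905 − 19/109.5 = 0.213197 − 0.173516 = 0.039681.
Hence σ₀² = 1/0.039681 ≈ 25.2.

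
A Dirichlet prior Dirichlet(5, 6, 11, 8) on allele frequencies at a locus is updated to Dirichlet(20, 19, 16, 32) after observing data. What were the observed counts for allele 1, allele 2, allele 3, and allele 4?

For a Dirichlet(α) prior with multinomial counts c, the posterior is Dirichlet(α + c) componentwise.
Counts are posterior − prior componentwise: 20−5=15, 19−6=13, 16−11=5, 32−8=24.

counts (15, 13, 5, 24)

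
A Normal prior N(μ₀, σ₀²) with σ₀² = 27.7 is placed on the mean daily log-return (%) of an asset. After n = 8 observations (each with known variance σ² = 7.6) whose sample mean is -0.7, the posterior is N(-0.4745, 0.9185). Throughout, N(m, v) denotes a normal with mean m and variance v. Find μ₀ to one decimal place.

With known observation variance, the Normal–Normal posterior has precision τ_n = τ₀ + n/σ² and mean μ_n = (τ₀μ₀ + (n/σ²)x̄)/τ_n.
Here τ₀ = 1/27.7 = 0.036101 and τ_data = 8/7.6 = 1.052632, so τ_n = 1.088733.
Rearranging for μ₀: μ₀ = (μ_n·τ_n − τ_data·x̄)/τ₀ = (-0.4745·1.088733 − 1.052632·-0.7) / 0.036101 = 0.220239/0.036101 ≈ 6.1.

μ₀ = 6.1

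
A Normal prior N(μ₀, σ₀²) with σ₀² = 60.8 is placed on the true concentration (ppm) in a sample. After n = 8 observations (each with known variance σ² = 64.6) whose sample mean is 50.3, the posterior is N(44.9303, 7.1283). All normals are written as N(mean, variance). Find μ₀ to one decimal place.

μ₀ = 4.5

The posterior mean is a precision-weighted average: μ_n = (τ₀μ₀ + τ_data·x̄)/(τ₀+τ_data), with τ₀=1/σ₀² and τ_data=n/σ².
Here τ₀ = 1/60.8 = 0.016447 and τ_data = 8/64.6 = 0.123839, so τ_n = 0.140286.
Rearranging for μ₀: μ₀ = (μ_n·τ_n − τ_data·x̄)/τ₀ = (44.9303·0.140286 − 0.123839·50.3) / 0.016447 = 0.073990/0.016447 ≈ 4.5.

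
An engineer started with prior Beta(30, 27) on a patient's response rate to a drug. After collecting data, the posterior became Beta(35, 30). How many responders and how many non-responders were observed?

5 responders and 3 non-responders

Under Beta–binomial conjugacy the posterior parameters are (a+s, b+f).
So s = 35 − 30 = 5 and f = 30 − 27 = 3.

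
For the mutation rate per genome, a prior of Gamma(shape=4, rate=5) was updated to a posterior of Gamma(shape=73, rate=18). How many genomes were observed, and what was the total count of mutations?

A Gamma(α, β) prior (rate parametrization) on a Poisson rate with n observations summing to S gives posterior Gamma(α+S, β+n).
Matching: Σxᵢ = 73 − 4 = 69 and n = 18 − 5 = 13.

n = 13 genomes with total 69 mutations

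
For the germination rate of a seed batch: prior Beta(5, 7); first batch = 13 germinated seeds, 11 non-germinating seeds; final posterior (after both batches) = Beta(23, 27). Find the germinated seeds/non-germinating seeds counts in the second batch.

Sequential conjugate updates are equivalent to a single update on the pooled data, so total successes = posterior α − prior α and total failures = posterior β − prior β.
Total across both batches: 23−5=18 germinated seeds, 27−7=20 non-germinating seeds.
Subtract the first batch: 18−13=5 germinated seeds and 20−11=9 non-germinating seeds.

5 germinated seeds and 9 non-germinating seeds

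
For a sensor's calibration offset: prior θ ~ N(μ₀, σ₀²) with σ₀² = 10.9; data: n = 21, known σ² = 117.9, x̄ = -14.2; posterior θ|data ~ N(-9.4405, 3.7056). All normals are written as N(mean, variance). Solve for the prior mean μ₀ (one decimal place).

μ₀ = -0.2

With known observation variance, the Normal–Normal posterior has precision τ_n = τ₀ + n/σ² and mean μ_n = (τ₀μ₀ + (n/σ²)x̄)/τ_n.
Here τ₀ = 1/10.9 = 0.091743 and τ_data = 21/117.9 = 0.178117, so τ_n = 0.269860.
Rearranging for μ₀: μ₀ = (μ_n·τ_n − τ_data·x̄)/τ₀ = (-9.4405·0.269860 − 0.178117·-14.2) / 0.091743 = -0.018352/0.091743 ≈ -0.2.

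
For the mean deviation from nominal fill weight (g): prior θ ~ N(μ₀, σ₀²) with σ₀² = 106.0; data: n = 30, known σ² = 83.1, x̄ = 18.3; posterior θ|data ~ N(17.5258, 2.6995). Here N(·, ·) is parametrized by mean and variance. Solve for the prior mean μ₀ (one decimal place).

The posterior mean is a precision-weighted average: μ_n = (τ₀μ₀ + τ_data·x̄)/(τ₀+τ_data), with τ₀=1/σ₀² and τ_data=n/σ².
Here τ₀ = 1/106.0 = 0.009434 and τ_data = 30/83.1 = 0.361011, so τ_n = 0.370445.
Rearranging for μ₀: μ₀ = (μ_n·τ_n − τ_data·x̄)/τ₀ = (17.5258·0.370445 − 0.361011·18.3) / 0.009434 = -0.114156/0.009434 ≈ -12.1.

μ₀ = -12.1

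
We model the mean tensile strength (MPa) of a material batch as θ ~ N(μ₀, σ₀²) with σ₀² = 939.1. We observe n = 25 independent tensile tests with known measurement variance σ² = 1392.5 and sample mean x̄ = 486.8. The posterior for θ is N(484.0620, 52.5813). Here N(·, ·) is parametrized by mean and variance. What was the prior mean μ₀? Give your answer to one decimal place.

With known observation variance, the Normal–Normal posterior has precision τ_n = τ₀ + n/σ² and mean μ_n = (τ₀μ₀ + (n/σ²)x̄)/τ_n.
Here τ₀ = 1/939.1 = 0.001065 and τ_data = 25/1392.5 = 0.017953, so τ_n = 0.019018.
Rearranging for μ₀: μ₀ = (μ_n·τ_n − τ_data·x̄)/τ₀ = (484.0620·0.019018 − 0.017953·486.8) / 0.001065 = 0.466371/0.001065 ≈ 437.9.

μ₀ = 437.9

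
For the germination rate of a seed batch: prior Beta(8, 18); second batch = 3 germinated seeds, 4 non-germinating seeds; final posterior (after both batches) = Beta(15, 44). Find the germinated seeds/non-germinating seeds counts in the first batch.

Sequential conjugate updates are equivalent to a single update on the pooled data, so total successes = posterior α − prior α and total failures = posterior β − prior β.
Total across both batches: 15−8=7 germinated seeds, 44−18=26 non-germinating seeds.
Subtract the second batch: 7−3=4 germinated seeds and 26−4=22 non-germinating seeds.

4 germinated seeds and 22 non-germinating seeds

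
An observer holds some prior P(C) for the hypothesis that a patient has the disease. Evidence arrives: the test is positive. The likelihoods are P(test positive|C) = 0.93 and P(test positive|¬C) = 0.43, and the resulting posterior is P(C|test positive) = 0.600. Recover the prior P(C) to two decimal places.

P(C) = 0.41

Bayes' rule in odds form gives O(C|E) = O(C)·[P(E|C)/P(E|¬C)], hence O(C) = O(C|E)/LR.
Posterior odds = 0.600/(1−0.600) = 1.5000. LR = 0.93/0.43 = 2.1628.
Prior odds = 1.5000/2.1628 = 0.6935, so P(C) = 0.6935/(1+0.6935) ≈ 0.41.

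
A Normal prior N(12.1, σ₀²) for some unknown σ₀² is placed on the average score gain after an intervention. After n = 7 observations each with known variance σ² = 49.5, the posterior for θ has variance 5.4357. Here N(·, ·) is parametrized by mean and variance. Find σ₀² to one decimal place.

Posterior precision equals prior precision plus data precision: 1/σ_n² = 1/σ₀² + n/σ².
So 1/σ₀² = 1/5.4357 − 7/49.5 = 0.183969 − 0.141414 = 0.042555.
Hence σ₀² = 1/0.042555 ≈ 23.5.

σ₀² = 23.5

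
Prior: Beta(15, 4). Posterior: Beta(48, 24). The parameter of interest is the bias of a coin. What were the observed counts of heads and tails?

33 heads and 20 tails

Under Beta–binomial conjugacy the posterior parameters are (α+s, β+f).
So s = 48 − 15 = 33 and f = 24 − 4 = 20.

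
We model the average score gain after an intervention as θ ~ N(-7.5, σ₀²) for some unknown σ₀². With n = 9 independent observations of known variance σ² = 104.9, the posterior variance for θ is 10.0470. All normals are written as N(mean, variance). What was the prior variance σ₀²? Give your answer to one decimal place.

σ₀² = 72.8

Posterior precision equals prior precision plus data precision: 1/σ_n² = 1/σ₀² + n/σ².
So 1/σ₀² = 1/10.0470 − 9/104.9 = 0.099532 − 0.085796 = 0.013736.
Hence σ₀² = 1/0.013736 ≈ 72.8.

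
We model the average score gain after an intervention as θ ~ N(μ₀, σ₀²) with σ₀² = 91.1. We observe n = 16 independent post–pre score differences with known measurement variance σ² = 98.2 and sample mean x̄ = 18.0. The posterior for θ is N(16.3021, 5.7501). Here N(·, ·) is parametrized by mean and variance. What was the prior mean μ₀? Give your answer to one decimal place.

μ₀ = -8.9

With known observation variance, the Normal–Normal posterior has precision τ_n = τ₀ + n/σ² and mean μ_n = (τ₀μ₀ + (n/σ²)x̄)/τ_n.
Here τ₀ = 1/91.1 = 0.010977 and τ_data = 16/98.2 = 0.162933, so τ_n = 0.173910.
Rearranging for μ₀: μ₀ = (μ_n·τ_n − τ_data·x̄)/τ₀ = (16.3021·0.173910 − 0.162933·18.0) / 0.010977 = -0.097696/0.010977 ≈ -8.9.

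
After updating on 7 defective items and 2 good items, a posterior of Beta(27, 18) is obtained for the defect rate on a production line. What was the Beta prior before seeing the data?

Beta(20, 16)

A Beta(α, β) prior with s successes and f failures in binomial data gives a Beta(α+s, β+f) posterior.
So α = 27 − 7 = 20 and β = 18 − 2 = 16.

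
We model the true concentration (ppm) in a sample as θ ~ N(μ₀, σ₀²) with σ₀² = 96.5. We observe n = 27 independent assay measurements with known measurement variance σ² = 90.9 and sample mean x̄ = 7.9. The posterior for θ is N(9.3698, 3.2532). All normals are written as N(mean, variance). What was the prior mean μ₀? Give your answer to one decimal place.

μ₀ = 51.5

The posterior mean is a precision-weighted average: μ_n = (τ₀μ₀ + τ_data·x̄)/(τ₀+τ_data), with τ₀=1/σ₀² and τ_data=n/σ².
Here τ₀ = 1/96.5 = 0.010363 and τ_data = 27/90.9 = 0.297030, so τ_n = 0.307393.
Rearranging for μ₀: μ₀ = (μ_n·τ_n − τ_data·x̄)/τ₀ = (9.3698·0.307393 − 0.297030·7.9) / 0.010363 = 0.533674/0.010363 ≈ 51.5.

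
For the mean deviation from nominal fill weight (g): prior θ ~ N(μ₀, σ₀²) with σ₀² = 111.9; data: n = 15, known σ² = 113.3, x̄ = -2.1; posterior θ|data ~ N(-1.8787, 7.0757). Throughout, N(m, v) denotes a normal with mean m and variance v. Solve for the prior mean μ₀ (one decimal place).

μ₀ = 1.4

With known observation variance, the Normal–Normal posterior has precision τ_n = τ₀ + n/σ² and mean μ_n = (τ₀μ₀ + (n/σ²)x̄)/τ_n.
Here τ₀ = 1/111.9 = 0.008937 and τ_data = 15/113.3 = 0.132392, so τ_n = 0.141329.
Rearranging for μ₀: μ₀ = (μ_n·τ_n − τ_data·x̄)/τ₀ = (-1.8787·0.141329 − 0.132392·-2.1) / 0.008937 = 0.012508/0.008937 ≈ 1.4.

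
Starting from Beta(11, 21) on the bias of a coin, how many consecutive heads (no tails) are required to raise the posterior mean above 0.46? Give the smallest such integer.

After k heads and 0 tails the posterior is Beta(11+k, 21), with mean (11+k)/(11+21+k).
Set (11+k)/(32+k) > 0.46 and solve: k > (0.46·32 − 11)/(1 − 0.46) = 6.889.
The smallest integer exceeding 6.889 is 7.

k = 7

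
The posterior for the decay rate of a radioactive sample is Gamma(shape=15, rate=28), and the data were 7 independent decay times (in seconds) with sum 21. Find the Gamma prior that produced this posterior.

Gamma–exponential conjugacy: posterior shape = α + n, posterior rate = β + Σtᵢ.
So α = 15 − 7 = 8 and β = 28 − 21 = 7.

Gamma(shape=8, rate=7)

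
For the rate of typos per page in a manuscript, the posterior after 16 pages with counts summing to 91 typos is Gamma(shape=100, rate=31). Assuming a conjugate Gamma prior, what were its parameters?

Gamma(shape=9, rate=15)

Gamma–Poisson conjugacy: posterior shape = α + Σxᵢ, posterior rate = β + n.
So α = 100 − 91 = 9 and β = 31 − 16 = 15.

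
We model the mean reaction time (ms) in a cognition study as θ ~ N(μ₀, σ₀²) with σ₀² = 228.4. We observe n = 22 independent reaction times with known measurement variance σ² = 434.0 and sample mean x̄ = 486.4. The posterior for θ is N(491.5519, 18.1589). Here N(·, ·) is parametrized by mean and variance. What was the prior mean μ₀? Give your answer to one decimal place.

μ₀ = 551.2

The posterior mean is a precision-weighted average: μ_n = (τ₀μ₀ + τ_data·x̄)/(τ₀+τ_data), with τ₀=1/σ₀² and τ_data=n/σ².
Here τ₀ = 1/228.4 = 0.004378 and τ_data = 22/434.0 = 0.050691, so τ_n = 0.055069.
Rearranging for μ₀: μ₀ = (μ_n·τ_n − τ_data·x̄)/τ₀ = (491.5519·0.055069 − 0.050691·486.4) / 0.004378 = 2.413169/0.004378 ≈ 551.2.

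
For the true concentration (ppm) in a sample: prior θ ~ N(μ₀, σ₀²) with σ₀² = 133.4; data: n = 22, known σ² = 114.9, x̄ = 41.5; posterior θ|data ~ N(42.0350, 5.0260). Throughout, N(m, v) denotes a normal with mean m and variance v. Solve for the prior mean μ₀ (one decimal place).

μ₀ = 55.7

The posterior mean is a precision-weighted average: μ_n = (τ₀μ₀ + τ_data·x̄)/(τ₀+τ_data), with τ₀=1/σ₀² and τ_data=n/σ².
Here τ₀ = 1/133.4 = 0.007496 and τ_data = 22/114.9 = 0.191471, so τ_n = 0.198967.
Rearranging for μ₀: μ₀ = (μ_n·τ_n − τ_data·x̄)/τ₀ = (42.0350·0.198967 − 0.191471·41.5) / 0.007496 = 0.417531/0.007496 ≈ 55.7.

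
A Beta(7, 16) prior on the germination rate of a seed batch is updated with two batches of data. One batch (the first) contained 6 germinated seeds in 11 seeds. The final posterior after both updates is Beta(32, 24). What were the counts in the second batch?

19 germinated seeds and 3 non-germinating seeds

Sequential conjugate updates are equivalent to a single update on the pooled data, so total successes = posterior α − prior α and total failures = posterior β − prior β.
Total across both batches: 32−7=25 germinated seeds, 24−16=8 non-germinating seeds.
Subtract the first batch: 25−6=19 germinated seeds and 8−5=3 non-germinating seeds.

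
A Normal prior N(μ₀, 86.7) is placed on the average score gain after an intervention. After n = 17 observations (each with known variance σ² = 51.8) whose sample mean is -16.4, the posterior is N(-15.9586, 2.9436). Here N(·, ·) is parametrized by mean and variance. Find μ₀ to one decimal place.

With known observation variance, the Normal–Normal posterior has precision τ_n = τ₀ + n/σ² and mean μ_n = (τ₀μ₀ + (n/σ²)x̄)/τ_n.
Here τ₀ = 1/86.7 = 0.011534 and τ_data = 17/51.8 = 0.328185, so τ_n = 0.339719.
Rearranging for μ₀: μ₀ = (μ_n·τ_n − τ_data·x̄)/τ₀ = (-15.9586·0.339719 − 0.328185·-16.4) / 0.011534 = -0.039206/0.011534 ≈ -3.4.

μ₀ = -3.4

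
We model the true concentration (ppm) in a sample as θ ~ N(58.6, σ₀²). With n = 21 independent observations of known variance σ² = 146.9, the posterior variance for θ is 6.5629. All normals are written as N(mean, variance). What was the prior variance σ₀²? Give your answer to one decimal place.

σ₀² = 106.2

For the Normal–Normal model with known σ², precisions add: τ_n = τ₀ + n/σ².
So 1/σ₀² = 1/6.5629 − 21/146.9 = 0.152372 − 0.142954 = 0.009418.
Hence σ₀² = 1/0.009418 ≈ 106.2.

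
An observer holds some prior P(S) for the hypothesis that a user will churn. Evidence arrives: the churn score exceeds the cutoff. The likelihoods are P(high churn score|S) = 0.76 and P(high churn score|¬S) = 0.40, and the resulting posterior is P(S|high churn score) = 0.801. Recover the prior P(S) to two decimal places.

In odds form, posterior odds = prior odds × likelihood ratio, so prior odds = posterior odds ÷ LR.
Posterior odds = 0.801/(1−0.801) = 4.0251. LR = 0.76/0.40 = 1.9000.
Prior odds = 4.0251/1.9000 = 2.1185, so P(S) = 2.1185/(1+2.1185) ≈ 0.68.

P(S) = 0.68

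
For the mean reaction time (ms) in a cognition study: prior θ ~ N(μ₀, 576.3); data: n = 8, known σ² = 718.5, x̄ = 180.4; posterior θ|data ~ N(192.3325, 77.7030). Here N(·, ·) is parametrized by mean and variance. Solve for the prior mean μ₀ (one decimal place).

With known observation variance, the Normal–Normal posterior has precision τ_n = τ₀ + n/σ² and mean μ_n = (τ₀μ₀ + (n/σ²)x̄)/τ_n.
Here τ₀ = 1/576.3 = 0.001735 and τ_data = 8/718.5 = 0.011134, so τ_n = 0.012869.
Rearranging for μ₀: μ₀ = (μ_n·τ_n − τ_data·x̄)/τ₀ = (192.3325·0.012869 − 0.011134·180.4) / 0.001735 = 0.466553/0.001735 ≈ 268.9.

μ₀ = 268.9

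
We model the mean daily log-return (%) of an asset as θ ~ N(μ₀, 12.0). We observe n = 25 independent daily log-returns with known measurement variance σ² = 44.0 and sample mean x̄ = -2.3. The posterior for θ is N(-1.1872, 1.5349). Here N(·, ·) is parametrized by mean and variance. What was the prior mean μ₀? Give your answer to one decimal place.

The posterior mean is a precision-weighted average: μ_n = (τ₀μ₀ + τ_data·x̄)/(τ₀+τ_data), with τ₀=1/σ₀² and τ_data=n/σ².
Here τ₀ = 1/12.0 = 0.083333 and τ_data = 25/44.0 = 0.568182, so τ_n = 0.651515.
Rearranging for μ₀: μ₀ = (μ_n·τ_n − τ_data·x̄)/τ₀ = (-1.1872·0.651515 − 0.568182·-2.3) / 0.083333 = 0.533340/0.083333 ≈ 6.4.

μ₀ = 6.4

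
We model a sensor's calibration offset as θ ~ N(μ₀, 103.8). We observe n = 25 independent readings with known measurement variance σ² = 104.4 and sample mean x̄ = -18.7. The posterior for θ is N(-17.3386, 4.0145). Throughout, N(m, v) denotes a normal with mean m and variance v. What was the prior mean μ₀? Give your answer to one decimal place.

The posterior mean is a precision-weighted average: μ_n = (τ₀μ₀ + τ_data·x̄)/(τ₀+τ_data), with τ₀=1/σ₀² and τ_data=n/σ².
Here τ₀ = 1/103.8 = 0.009634 and τ_data = 25/104.4 = 0.239464, so τ_n = 0.249098.
Rearranging for μ₀: μ₀ = (μ_n·τ_n − τ_data·x̄)/τ₀ = (-17.3386·0.249098 − 0.239464·-18.7) / 0.009634 = 0.158966/0.009634 ≈ 16.5.

μ₀ = 16.5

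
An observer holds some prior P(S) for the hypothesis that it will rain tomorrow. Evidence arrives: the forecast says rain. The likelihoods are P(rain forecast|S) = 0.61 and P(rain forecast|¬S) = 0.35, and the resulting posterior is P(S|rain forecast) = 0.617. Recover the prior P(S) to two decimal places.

P(S) = 0.48

Bayes' rule in odds form gives O(S|E) = O(S)·[P(E|S)/P(E|¬S)], hence O(S) = O(S|E)/LR.
Posterior odds = 0.617/(1−0.617) = 1.6110. LR = 0.61/0.35 = 1.7429.
Prior odds = 1.6110/1.7429 = 0.9243, so P(S) = 0.9243/(1+0.9243) ≈ 0.48.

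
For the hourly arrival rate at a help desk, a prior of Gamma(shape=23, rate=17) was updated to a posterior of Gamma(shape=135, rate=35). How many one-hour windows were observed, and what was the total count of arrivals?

A Gamma(α, β) prior (rate parametrization) on a Poisson rate with n observations summing to S gives posterior Gamma(α+S, β+n).
Matching: Σxᵢ = 135 − 23 = 112 and n = 35 − 17 = 18.

n = 18 one-hour windows with total 112 arrivals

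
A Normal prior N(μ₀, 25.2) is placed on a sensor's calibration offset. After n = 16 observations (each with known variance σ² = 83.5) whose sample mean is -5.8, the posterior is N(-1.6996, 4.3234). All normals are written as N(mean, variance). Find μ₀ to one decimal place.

With known observation variance, the Normal–Normal posterior has precision τ_n = τ₀ + n/σ² and mean μ_n = (τ₀μ₀ + (n/σ²)x̄)/τ_n.
Here τ₀ = 1/25.2 = 0.039683 and τ_data = 16/83.5 = 0.191617, so τ_n = 0.231300.
Rearranging for μ₀: μ₀ = (μ_n·τ_n − τ_data·x̄)/τ₀ = (-1.6996·0.231300 − 0.191617·-5.8) / 0.039683 = 0.718261/0.039683 ≈ 18.1.

μ₀ = 18.1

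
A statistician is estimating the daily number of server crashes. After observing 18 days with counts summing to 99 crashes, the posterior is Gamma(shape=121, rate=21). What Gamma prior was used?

Gamma(shape=22, rate=3)

Gamma–Poisson conjugacy: posterior shape = α + Σxᵢ, posterior rate = β + n.
So α = 121 − 99 = 22 and β = 21 − 18 = 3.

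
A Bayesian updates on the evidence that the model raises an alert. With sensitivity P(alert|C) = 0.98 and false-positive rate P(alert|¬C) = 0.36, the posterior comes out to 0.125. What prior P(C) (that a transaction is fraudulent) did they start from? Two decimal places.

In odds form, posterior odds = prior odds × likelihood ratio, so prior odds = posterior odds ÷ LR.
Posterior odds = 0.125/(1−0.125) = 0.1429. LR = 0.98/0.36 = 2.7222.
Prior odds = 0.1429/2.7222 = 0.0525, so P(C) = 0.0525/(1+0.0525) ≈ 0.05.

P(C) = 0.05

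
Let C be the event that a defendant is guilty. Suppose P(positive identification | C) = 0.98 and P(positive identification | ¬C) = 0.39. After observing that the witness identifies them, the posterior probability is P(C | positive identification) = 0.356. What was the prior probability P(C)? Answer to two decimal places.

In odds form, posterior odds = prior odds × likelihood ratio, so prior odds = posterior odds ÷ LR.
Posterior odds = 0.356/(1−0.356) = 0.5528. LR = 0.98/0.39 = 2.5128.
Prior odds = 0.5528/2.5128 = 0.2200, so P(C) = 0.2200/(1+0.2200) ≈ 0.18.

P(C) = 0.18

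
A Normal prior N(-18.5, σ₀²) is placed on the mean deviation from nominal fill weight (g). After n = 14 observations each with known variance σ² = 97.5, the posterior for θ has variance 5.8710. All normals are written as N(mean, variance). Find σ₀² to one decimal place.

σ₀² = 37.4

Posterior precision equals prior precision plus data precision: 1/σ_n² = 1/σ₀² + n/σ².
So 1/σ₀² = 1/5.8710 − 14/97.5 = 0.170329 − 0.143590 = 0.026739.
Hence σ₀² = 1/0.026739 ≈ 37.4.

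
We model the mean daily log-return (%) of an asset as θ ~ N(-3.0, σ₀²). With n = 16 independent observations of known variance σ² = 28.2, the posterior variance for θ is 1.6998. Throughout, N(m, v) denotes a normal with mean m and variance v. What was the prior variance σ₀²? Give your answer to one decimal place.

For the Normal–Normal model with known σ², precisions add: τ_n = τ₀ + n/σ².
So 1/σ₀² = 1/1.6998 − 16/28.2 = 0.588305 − 0.567376 = 0.020929.
Hence σ₀² = 1/0.020929 ≈ 47.8.

σ₀² = 47.8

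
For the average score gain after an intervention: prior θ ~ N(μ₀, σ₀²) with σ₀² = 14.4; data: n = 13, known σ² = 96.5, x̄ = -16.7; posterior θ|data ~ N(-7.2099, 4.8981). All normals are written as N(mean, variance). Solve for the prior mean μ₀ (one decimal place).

The posterior mean is a precision-weighted average: μ_n = (τ₀μ₀ + τ_data·x̄)/(τ₀+τ_data), with τ₀=1/σ₀² and τ_data=n/σ².
Here τ₀ = 1/14.4 = 0.069444 and τ_data = 13/96.5 = 0.134715, so τ_n = 0.204159.
Rearranging for μ₀: μ₀ = (μ_n·τ_n − τ_data·x̄)/τ₀ = (-7.2099·0.204159 − 0.134715·-16.7) / 0.069444 = 0.777775/0.069444 ≈ 11.2.

μ₀ = 11.2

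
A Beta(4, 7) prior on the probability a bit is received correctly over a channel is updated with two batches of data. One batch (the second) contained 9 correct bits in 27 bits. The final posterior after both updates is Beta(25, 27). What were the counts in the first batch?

Sequential conjugate updates are equivalent to a single update on the pooled data, so total successes = posterior α − prior α and total failures = posterior β − prior β.
Total across both batches: 25−4=21 correct bits, 27−7=20 errors.
Subtract the second batch: 21−9=12 correct bits and 20−18=2 errors.

12 correct bits and 2 errors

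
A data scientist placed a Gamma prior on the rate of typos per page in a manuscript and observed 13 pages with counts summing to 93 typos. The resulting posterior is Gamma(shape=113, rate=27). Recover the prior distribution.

Gamma(shape=20, rate=14)

A Gamma(α, β) prior (rate parametrization) on a Poisson rate with n observations summing to S gives posterior Gamma(α+S, β+n).
So α = 113 − 93 = 20 and β = 27 − 13 = 14.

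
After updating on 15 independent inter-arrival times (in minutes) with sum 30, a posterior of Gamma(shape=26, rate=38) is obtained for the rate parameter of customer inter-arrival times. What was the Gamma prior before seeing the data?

Gamma–exponential conjugacy: posterior shape = α + n, posterior rate = β + Σtᵢ.
So α = 26 − 15 = 11 and β = 38 − 30 = 8.

Gamma(shape=11, rate=8)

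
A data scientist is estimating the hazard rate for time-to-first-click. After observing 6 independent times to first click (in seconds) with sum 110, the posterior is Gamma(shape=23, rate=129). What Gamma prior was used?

Gamma–exponential conjugacy: posterior shape = α + n, posterior rate = β + Σtᵢ.
So α = 23 − 6 = 17 and β = 129 − 110 = 19.

Gamma(shape=17, rate=19)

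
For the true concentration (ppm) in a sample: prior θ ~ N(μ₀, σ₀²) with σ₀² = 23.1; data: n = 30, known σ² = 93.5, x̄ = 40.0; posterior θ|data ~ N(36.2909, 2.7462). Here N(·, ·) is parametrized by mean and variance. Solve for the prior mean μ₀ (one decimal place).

μ₀ = 8.8

The posterior mean is a precision-weighted average: μ_n = (τ₀μ₀ + τ_data·x̄)/(τ₀+τ_data), with τ₀=1/σ₀² and τ_data=n/σ².
Here τ₀ = 1/23.1 = 0.043290 and τ_data = 30/93.5 = 0.320856, so τ_n = 0.364146.
Rearranging for μ₀: μ₀ = (μ_n·τ_n − τ_data·x̄)/τ₀ = (36.2909·0.364146 − 0.320856·40.0) / 0.043290 = 0.380946/0.043290 ≈ 8.8.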